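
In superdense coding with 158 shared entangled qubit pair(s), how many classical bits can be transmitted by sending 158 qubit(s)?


Superdense coding allows 2 classical bits per shared entangled pair.
158 pair(s) -> 2 * 158 = 316 classical bits

316


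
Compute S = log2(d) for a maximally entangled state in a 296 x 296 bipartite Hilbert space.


For a maximally entangled state in d x d:
S = log2(d) = log2(296)
= 8.2095

8.2095


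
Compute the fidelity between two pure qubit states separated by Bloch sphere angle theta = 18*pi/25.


For states separated by angle theta on Bloch sphere:
F = cos^2(theta/2)
theta = 18*pi/25 = 2.2619
theta/2 = 1.1310
cos(theta/2) = 0.4258
F = 0.1813

0.1813


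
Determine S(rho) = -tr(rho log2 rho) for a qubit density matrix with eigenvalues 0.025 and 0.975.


S = -p*log2(p) - (1-p)*log2(1-p)
p = 0.0250, 1-p = 0.9750
= -0.0250 * log2(0.0250) - 0.9750 * log2(0.9750)
= -(-0.1330) - (-0.0356)
= 0.1687

0.1687


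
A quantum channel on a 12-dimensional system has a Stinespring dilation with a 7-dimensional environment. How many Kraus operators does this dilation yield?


Tracing out the environment in an orthonormal basis {|i>_E} gives Kraus operators K_i = <i|_E U |0>_E.
Number of Kraus operators = dim(H_env) = d_env
= 7

7


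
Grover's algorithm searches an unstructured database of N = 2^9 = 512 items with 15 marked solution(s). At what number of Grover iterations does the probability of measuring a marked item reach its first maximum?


After j Grover iterations the success probability is P(j) = sin^2((2j+1)*theta), where sin(theta) = sqrt(k/N).
N = 2^9 = 512, k = 15
sin(theta) = sqrt(k/N) = 0.1711632992
theta = arcsin(sqrt(k/N)) = 0.1720102719 rad
P(j) reaches its first maximum when (2j+1)*theta is as close as possible to pi/2, i.e. j = round(pi/(4*theta) - 1/2).
pi/(4*theta) - 1/2 = 4.0660
(For comparison, the common estimate pi/4 * sqrt(N/k) = 4.5886; the exact maximiser is used here.)
Optimal iterations = 4

4


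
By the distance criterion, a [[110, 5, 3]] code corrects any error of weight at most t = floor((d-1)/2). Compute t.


Code parameters: [[110, 5, 3]], distance d = 3.
Number of correctable errors = floor((d-1)/2)
= floor((3 - 1)/2)
= floor(2/2)
= 1

1


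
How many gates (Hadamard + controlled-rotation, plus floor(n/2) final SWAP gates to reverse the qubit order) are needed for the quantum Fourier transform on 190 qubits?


Hadamard gates: 190
Controlled rotations: n*(n-1)/2 = 190*189/2 = 17955
SWAP gates: floor(n/2) = floor(190/2) = 95
Total = 190 + 17955 + 95
= 18240

18240


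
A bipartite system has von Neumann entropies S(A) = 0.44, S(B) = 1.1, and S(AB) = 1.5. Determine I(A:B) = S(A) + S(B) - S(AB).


I(A:B) = S(A) + S(B) - S(AB)
= 0.44 + 1.1 - 1.5
= 0.0400

0.0400


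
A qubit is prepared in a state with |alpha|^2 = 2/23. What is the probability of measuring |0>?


|alpha|^2 = 2/23 = 0.0870
|beta|^2 = 1 - 2/23 = 21/23 = 0.9130
P(|0>) = |alpha|^2 = 0.0870

0.0870


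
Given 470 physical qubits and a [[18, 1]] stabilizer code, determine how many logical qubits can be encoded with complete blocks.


Each code block uses 18 physical qubits for 1 logical qubit(s).
Number of complete blocks = floor(470 / 18) = 26
Logical qubits = 26 * 1
= 26

26


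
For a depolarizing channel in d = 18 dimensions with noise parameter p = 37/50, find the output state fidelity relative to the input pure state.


F = (1-p) + p/d
= (1 - 0.7400) + 0.7400/18
= 0.2600 + 0.0411
= 0.3011

0.3011


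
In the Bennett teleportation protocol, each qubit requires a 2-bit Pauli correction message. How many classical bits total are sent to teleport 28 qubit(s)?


Quantum teleportation requires 2 classical bits per qubit teleported.
28 qubit(s) -> 2 * 28 = 56 classical bits

56


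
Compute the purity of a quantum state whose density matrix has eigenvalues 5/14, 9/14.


tr(rho^2) = sum of eigenvalues squared
= (5/14)^2 + (9/14)^2
= (25 + 81) / 196
= 106/196
= 0.5408

0.5408


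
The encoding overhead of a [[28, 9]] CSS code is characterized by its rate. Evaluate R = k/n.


Code rate R = k/n
= 9/28
= 0.3214

0.3214


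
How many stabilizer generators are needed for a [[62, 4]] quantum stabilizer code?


For an [[n,k]] stabilizer code:
Number of stabilizer generators = n - k
= 62 - 4
= 58

58


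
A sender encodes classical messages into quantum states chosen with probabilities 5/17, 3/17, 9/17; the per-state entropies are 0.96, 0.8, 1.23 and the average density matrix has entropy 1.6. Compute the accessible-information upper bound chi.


chi = S(rho) - sum_i p_i * S(rho_i)
Weighted entropy = 5/17 * 0.96 + 3/17 * 0.8 + 9/17 * 1.23
= 1.0747
chi = 1.6 - 1.0747
= 0.5253

0.5253


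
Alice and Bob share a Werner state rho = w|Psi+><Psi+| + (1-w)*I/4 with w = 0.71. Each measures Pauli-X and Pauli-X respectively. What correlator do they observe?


|Psi+> = (|01> + |10>)/sqrt(2)
For the pure Bell state, <X_A X_B> = +1 (Bell-state Pauli correlator).
The maximally-mixed part I/4 has tr(I/4 * P tensor P) = 0 for any traceless Pauli P.
So <X_A X_B>_rho = w * (+1) + (1 - w) * 0
= 0.71 * (+1)
= 0.7100

0.7100


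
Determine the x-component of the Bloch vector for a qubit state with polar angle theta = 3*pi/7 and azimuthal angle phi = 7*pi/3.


theta = 1.3464, phi = 7.3304
r_x = sin(theta)*cos(phi) = 0.9749 * 0.5000
r_x = 0.4875

0.4875


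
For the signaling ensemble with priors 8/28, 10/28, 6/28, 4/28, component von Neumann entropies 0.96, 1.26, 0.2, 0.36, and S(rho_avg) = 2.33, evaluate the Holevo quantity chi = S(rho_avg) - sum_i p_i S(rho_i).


chi = S(rho) - sum_i p_i * S(rho_i)
Weighted entropy = 8/28 * 0.96 + 10/28 * 1.26 + 6/28 * 0.2 + 4/28 * 0.36
= 0.8186
chi = 2.33 - 0.8186
= 1.5114

1.5114


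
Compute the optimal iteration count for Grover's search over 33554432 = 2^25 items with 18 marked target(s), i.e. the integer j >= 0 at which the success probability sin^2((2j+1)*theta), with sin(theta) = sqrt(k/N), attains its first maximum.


After j Grover iterations the success probability is P(j) = sin^2((2j+1)*theta), where sin(theta) = sqrt(k/N).
N = 2^25 = 33554432, k = 18
sin(theta) = sqrt(k/N) = 0.000732421875
theta = arcsin(sqrt(k/N)) = 0.0007324219405 rad
P(j) reaches its first maximum when (2j+1)*theta is as close as possible to pi/2, i.e. j = round(pi/(4*theta) - 1/2).
pi/(4*theta) - 1/2 = 1071.8302
(For comparison, the common estimate pi/4 * sqrt(N/k) = 1072.3303; the exact maximiser is used here.)
Optimal iterations = 1072

1072


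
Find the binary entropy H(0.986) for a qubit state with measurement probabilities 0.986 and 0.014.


S = -p*log2(p) - (1-p)*log2(1-p)
p = 0.9860, 1-p = 0.0140
= -0.9860 * log2(0.9860) - 0.0140 * log2(0.0140)
= -(-0.0201) - (-0.0862)
= 0.1063

0.1063


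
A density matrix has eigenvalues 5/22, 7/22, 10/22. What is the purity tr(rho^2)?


tr(rho^2) = sum of eigenvalues squared
= (5/22)^2 + (7/22)^2 + (10/22)^2
= (25 + 49 + 100) / 484
= 174/484
= 0.3595

0.3595


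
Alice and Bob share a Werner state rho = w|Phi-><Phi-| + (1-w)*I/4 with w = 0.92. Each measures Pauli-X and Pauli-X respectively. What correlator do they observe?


|Phi-> = (|00> - |11>)/sqrt(2)
For the pure Bell state, <X_A X_B> = -1 (Bell-state Pauli correlator).
The maximally-mixed part I/4 has tr(I/4 * P tensor P) = 0 for any traceless Pauli P.
So <X_A X_B>_rho = w * (-1) + (1 - w) * 0
= 0.92 * (-1)
= -0.9200

-0.9200


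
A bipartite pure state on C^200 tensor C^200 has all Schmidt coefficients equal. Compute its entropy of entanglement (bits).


For a maximally entangled state in d x d:
S = log2(d) = log2(200)
= 7.6439

7.6439


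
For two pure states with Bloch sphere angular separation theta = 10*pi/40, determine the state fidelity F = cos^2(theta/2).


For states separated by angle theta on Bloch sphere:
F = cos^2(theta/2)
theta = 10*pi/40 = 0.7854
theta/2 = 0.3927
cos(theta/2) = 0.9239
F = 0.8536

0.8536


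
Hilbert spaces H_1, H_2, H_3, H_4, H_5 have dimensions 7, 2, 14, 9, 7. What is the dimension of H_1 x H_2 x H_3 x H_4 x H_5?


dim(H_1 x H_2 x H_3 x H_4 x H_5) = 7 * 2 * 14 * 9 * 7
= 14 * 14 * 9 * 7
= 196 * 9 * 7
= 1764 * 7
= 12348

12348


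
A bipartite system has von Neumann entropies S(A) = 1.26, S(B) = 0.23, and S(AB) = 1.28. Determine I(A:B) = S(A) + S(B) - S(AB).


I(A:B) = S(A) + S(B) - S(AB)
= 1.26 + 0.23 - 1.28
= 0.2100

0.2100


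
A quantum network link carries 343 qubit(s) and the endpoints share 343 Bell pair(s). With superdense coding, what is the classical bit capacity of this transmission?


Superdense coding allows 2 classical bits per shared entangled pair.
343 pair(s) -> 2 * 343 = 686 classical bits

686


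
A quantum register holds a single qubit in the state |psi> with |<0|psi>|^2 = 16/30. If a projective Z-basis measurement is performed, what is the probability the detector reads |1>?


|alpha|^2 = 16/30 = 0.5333
|beta|^2 = 1 - 16/30 = 14/30 = 0.4667
P(|1>) = |beta|^2 = 0.4667

0.4667


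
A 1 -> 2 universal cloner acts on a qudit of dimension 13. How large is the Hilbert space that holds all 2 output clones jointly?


Output space = H^(tensor 2) where dim(H) = 13
dim = 13^2
= 169

169


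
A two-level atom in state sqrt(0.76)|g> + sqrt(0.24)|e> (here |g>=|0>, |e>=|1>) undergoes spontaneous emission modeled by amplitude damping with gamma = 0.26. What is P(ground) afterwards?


For amplitude damping with parameter gamma on state sqrt(a)|0> + sqrt(b)|1>:
alpha^2 = 0.76, beta^2 = 0.24
P(|0>) = alpha^2 + gamma * beta^2
= 0.76 + 0.26 * 0.24
= 0.76 + 0.0624
= 0.8224

0.8224


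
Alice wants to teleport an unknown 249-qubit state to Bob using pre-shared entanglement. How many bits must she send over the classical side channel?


Quantum teleportation requires 2 classical bits per qubit teleported.
249 qubit(s) -> 2 * 249 = 498 classical bits

498


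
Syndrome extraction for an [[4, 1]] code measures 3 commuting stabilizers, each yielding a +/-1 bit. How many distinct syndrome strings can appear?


Each stabilizer generator gives a binary (+1 or -1) measurement outcome.
With 3 independent generators:
Total syndromes = 2^3
= 8

8


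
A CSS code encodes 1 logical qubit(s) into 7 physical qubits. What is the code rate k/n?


Code rate R = k/n
= 1/7
= 0.1429

0.1429


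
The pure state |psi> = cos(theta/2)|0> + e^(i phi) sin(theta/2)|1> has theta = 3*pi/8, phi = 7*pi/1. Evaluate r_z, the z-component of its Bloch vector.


theta = 1.1781, phi = 21.9911
r_z = cos(theta) = 0.3827

0.3827


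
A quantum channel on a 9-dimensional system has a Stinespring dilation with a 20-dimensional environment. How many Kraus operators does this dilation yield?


Tracing out the environment in an orthonormal basis {|i>_E} gives Kraus operators K_i = <i|_E U |0>_E.
Number of Kraus operators = dim(H_env) = d_env
= 20

20


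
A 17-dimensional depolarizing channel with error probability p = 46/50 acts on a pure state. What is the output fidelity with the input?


F = (1-p) + p/d
= (1 - 0.9200) + 0.9200/17
= 0.0800 + 0.0541
= 0.1341

0.1341


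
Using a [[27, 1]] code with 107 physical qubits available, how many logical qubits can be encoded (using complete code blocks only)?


Each code block uses 27 physical qubits for 1 logical qubit(s).
Number of complete blocks = floor(107 / 27) = 3
Logical qubits = 3 * 1
= 3

3


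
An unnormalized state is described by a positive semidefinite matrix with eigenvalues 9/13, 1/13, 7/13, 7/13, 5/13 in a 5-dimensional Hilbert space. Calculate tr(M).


tr(M) = sum of eigenvalues
= 9/13 + 1/13 + 7/13 + 7/13 + 5/13
= 29/13
= 2.2308

2.2308


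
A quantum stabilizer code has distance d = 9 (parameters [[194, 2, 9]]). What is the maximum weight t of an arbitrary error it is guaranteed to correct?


Code parameters: [[194, 2, 9]], distance d = 9.
Number of correctable errors = floor((d-1)/2)
= floor((9 - 1)/2)
= floor(8/2)
= 4

4


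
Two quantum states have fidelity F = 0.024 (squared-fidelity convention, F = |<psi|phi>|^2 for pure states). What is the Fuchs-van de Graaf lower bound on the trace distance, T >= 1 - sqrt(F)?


Fuchs-van de Graaf (squared-fidelity convention): 1 - sqrt(F) <= T <= sqrt(1 - F).
Lower bound: T >= 1 - sqrt(F)
sqrt(F) = sqrt(0.024) = 0.1549
T >= 1 - 0.1549
T >= 0.8451

0.8451


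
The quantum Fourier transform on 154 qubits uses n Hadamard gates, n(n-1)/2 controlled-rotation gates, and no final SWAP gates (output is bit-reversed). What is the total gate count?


Hadamard gates: 154
Controlled rotations: n*(n-1)/2 = 154*153/2 = 11781
SWAP gates: 0 (omitted)
Total = 154 + 11781
= 11935

11935


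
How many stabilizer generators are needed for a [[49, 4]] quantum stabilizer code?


For an [[n,k]] stabilizer code:
Number of stabilizer generators = n - k
= 49 - 4
= 45

45


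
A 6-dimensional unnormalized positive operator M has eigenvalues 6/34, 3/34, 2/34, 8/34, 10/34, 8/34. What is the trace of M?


tr(M) = sum of eigenvalues
= 6/34 + 3/34 + 2/34 + 8/34 + 10/34 + 8/34
= 37/34
= 1.0882

1.0882


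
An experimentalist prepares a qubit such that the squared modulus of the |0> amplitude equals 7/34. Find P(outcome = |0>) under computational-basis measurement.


|alpha|^2 = 7/34 = 0.2059
|beta|^2 = 1 - 7/34 = 27/34 = 0.7941
P(|0>) = |alpha|^2 = 0.2059

0.2059


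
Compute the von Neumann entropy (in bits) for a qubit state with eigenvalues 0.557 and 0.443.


S = -p*log2(p) - (1-p)*log2(1-p)
p = 0.5570, 1-p = 0.4430
= -0.5570 * log2(0.5570) - 0.4430 * log2(0.4430)
= -(-0.4702) - (-0.5204)
= 0.9906

0.9906


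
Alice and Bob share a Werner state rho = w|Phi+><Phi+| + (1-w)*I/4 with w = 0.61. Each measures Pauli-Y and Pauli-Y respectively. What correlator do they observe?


|Phi+> = (|00> + |11>)/sqrt(2)
For the pure Bell state, <Y_A Y_B> = -1 (Bell-state Pauli correlator).
The maximally-mixed part I/4 has tr(I/4 * P tensor P) = 0 for any traceless Pauli P.
So <Y_A Y_B>_rho = w * (-1) + (1 - w) * 0
= 0.61 * (-1)
= -0.6100

-0.6100


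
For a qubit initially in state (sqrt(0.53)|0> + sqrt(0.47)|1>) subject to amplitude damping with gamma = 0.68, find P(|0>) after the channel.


For amplitude damping with parameter gamma on state sqrt(a)|0> + sqrt(b)|1>:
alpha^2 = 0.53, beta^2 = 0.47
P(|0>) = alpha^2 + gamma * beta^2
= 0.53 + 0.68 * 0.47
= 0.53 + 0.3196
= 0.8496

0.8496


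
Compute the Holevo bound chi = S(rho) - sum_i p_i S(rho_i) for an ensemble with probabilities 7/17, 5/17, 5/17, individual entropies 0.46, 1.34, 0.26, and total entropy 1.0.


chi = S(rho) - sum_i p_i * S(rho_i)
Weighted entropy = 7/17 * 0.46 + 5/17 * 1.34 + 5/17 * 0.26
= 0.6600
chi = 1.0 - 0.6600
= 0.3400

0.3400


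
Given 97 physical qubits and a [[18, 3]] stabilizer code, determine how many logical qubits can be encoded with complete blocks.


Each code block uses 18 physical qubits for 3 logical qubit(s).
Number of complete blocks = floor(97 / 18) = 5
Logical qubits = 5 * 3
= 15

15


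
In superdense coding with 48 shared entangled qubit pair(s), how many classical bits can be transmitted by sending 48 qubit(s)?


Superdense coding allows 2 classical bits per shared entangled pair.
48 pair(s) -> 2 * 48 = 96 classical bits

96


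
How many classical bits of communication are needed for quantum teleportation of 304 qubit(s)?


Quantum teleportation requires 2 classical bits per qubit teleported.
304 qubit(s) -> 2 * 304 = 608 classical bits

608


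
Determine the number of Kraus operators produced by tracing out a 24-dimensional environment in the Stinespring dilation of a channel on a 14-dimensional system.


Tracing out the environment in an orthonormal basis {|i>_E} gives Kraus operators K_i = <i|_E U |0>_E.
Number of Kraus operators = dim(H_env) = d_env
= 24

24


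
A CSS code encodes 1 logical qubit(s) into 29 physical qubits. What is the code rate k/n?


Code rate R = k/n
= 1/29
= 0.0345

0.0345


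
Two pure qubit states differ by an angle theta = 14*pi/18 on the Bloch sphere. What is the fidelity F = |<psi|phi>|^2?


For states separated by angle theta on Bloch sphere:
F = cos^2(theta/2)
theta = 14*pi/18 = 2.4435
theta/2 = 1.2217
cos(theta/2) = 0.3420
F = 0.1170

0.1170


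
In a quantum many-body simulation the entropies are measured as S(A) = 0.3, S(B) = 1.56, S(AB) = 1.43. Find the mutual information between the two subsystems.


I(A:B) = S(A) + S(B) - S(AB)
= 0.3 + 1.56 - 1.43
= 0.4300

0.4300


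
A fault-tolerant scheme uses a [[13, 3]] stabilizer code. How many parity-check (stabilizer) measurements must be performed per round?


For an [[n,k]] stabilizer code:
Number of stabilizer generators = n - k
= 13 - 3
= 10

10


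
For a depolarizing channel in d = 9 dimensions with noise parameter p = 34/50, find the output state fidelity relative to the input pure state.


F = (1-p) + p/d
= (1 - 0.6800) + 0.6800/9
= 0.3200 + 0.0756
= 0.3956

0.3956


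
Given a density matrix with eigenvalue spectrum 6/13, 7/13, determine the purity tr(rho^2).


tr(rho^2) = sum of eigenvalues squared
= (6/13)^2 + (7/13)^2
= (36 + 49) / 169
= 85/169
= 0.5030

0.5030


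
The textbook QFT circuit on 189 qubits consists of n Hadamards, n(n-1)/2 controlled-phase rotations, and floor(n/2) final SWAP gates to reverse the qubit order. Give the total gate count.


Hadamard gates: 189
Controlled rotations: n*(n-1)/2 = 189*188/2 = 17766
SWAP gates: floor(n/2) = floor(189/2) = 94
Total = 189 + 17766 + 94
= 18049

18049


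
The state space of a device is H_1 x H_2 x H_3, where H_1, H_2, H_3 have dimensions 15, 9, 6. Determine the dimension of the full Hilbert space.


dim(H_1 x H_2 x H_3) = 15 * 9 * 6
= 135 * 6
= 810

810


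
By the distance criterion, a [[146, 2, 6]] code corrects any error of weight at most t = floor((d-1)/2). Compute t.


Code parameters: [[146, 2, 6]], distance d = 6.
Number of correctable errors = floor((d-1)/2)
= floor((6 - 1)/2)
= floor(5/2)
= 2

2


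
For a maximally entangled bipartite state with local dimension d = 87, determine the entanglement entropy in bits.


For a maximally entangled state in d x d:
S = log2(d) = log2(87)
= 6.4429

6.4429


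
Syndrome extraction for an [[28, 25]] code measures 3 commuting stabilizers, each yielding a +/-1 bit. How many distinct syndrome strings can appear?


Each stabilizer generator gives a binary (+1 or -1) measurement outcome.
With 3 independent generators:
Total syndromes = 2^3
= 8

8


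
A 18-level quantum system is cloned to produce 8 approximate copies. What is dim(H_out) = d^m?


Output space = H^(tensor 8) where dim(H) = 18
dim = 18^8
= 324 (after 2 factors)
= 5832 (after 3 factors)
= 104976 (after 4 factors)
= 1889568 (after 5 factors)
= 34012224 (after 6 factors)
= 612220032 (after 7 factors)
= 11019960576 (after 8 factors)
= 11019960576

11019960576


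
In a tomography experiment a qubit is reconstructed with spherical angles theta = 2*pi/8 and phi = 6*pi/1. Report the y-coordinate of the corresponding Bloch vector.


theta = 0.7854, phi = 18.8496
r_y = sin(theta)*sin(phi) = 0.7071 * 0.0000
r_y = 0.0000

0.0000


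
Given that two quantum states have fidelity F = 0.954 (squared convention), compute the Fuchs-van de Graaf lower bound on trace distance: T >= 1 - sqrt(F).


Fuchs-van de Graaf (squared-fidelity convention): 1 - sqrt(F) <= T <= sqrt(1 - F).
Lower bound: T >= 1 - sqrt(F)
sqrt(F) = sqrt(0.954) = 0.9767
T >= 1 - 0.9767
T >= 0.0233

0.0233


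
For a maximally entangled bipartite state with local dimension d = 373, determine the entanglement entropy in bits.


For a maximally entangled state in d x d:
S = log2(d) = log2(373)
= 8.5430

8.5430


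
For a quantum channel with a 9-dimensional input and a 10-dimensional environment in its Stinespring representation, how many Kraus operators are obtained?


Tracing out the environment in an orthonormal basis {|i>_E} gives Kraus operators K_i = <i|_E U |0>_E.
Number of Kraus operators = dim(H_env) = d_env
= 10

10


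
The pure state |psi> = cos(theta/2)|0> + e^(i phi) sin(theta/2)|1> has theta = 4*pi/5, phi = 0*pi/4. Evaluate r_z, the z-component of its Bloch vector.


theta = 2.5133, phi = 0.0000
r_z = cos(theta) = -0.8090

-0.8090


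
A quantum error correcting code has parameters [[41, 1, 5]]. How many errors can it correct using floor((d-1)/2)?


Code parameters: [[41, 1, 5]], distance d = 5.
Number of correctable errors = floor((d-1)/2)
= floor((5 - 1)/2)
= floor(4/2)
= 2

2


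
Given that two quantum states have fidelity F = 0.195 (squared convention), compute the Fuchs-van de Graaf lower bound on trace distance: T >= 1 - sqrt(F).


Fuchs-van de Graaf (squared-fidelity convention): 1 - sqrt(F) <= T <= sqrt(1 - F).
Lower bound: T >= 1 - sqrt(F)
sqrt(F) = sqrt(0.195) = 0.4416
T >= 1 - 0.4416
T >= 0.5584

0.5584


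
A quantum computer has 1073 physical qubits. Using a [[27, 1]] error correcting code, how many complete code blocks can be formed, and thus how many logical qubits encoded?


Each code block uses 27 physical qubits for 1 logical qubit(s).
Number of complete blocks = floor(1073 / 27) = 39
Logical qubits = 39 * 1
= 39

39


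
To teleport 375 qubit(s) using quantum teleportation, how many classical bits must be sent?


Quantum teleportation requires 2 classical bits per qubit teleported.
375 qubit(s) -> 2 * 375 = 750 classical bits

750


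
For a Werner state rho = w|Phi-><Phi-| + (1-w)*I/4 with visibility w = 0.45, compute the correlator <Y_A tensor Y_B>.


|Phi-> = (|00> - |11>)/sqrt(2)
For the pure Bell state, <Y_A Y_B> = +1 (Bell-state Pauli correlator).
The maximally-mixed part I/4 has tr(I/4 * P tensor P) = 0 for any traceless Pauli P.
So <Y_A Y_B>_rho = w * (+1) + (1 - w) * 0
= 0.45 * (+1)
= 0.4500

0.4500


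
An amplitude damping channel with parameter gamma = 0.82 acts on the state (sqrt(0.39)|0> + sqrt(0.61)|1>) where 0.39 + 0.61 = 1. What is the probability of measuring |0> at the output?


For amplitude damping with parameter gamma on state sqrt(a)|0> + sqrt(b)|1>:
alpha^2 = 0.39, beta^2 = 0.61
P(|0>) = alpha^2 + gamma * beta^2
= 0.39 + 0.82 * 0.61
= 0.39 + 0.5002
= 0.8902

0.8902


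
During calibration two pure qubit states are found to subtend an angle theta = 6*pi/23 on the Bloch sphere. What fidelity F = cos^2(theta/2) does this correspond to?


For states separated by angle theta on Bloch sphere:
F = cos^2(theta/2)
theta = 6*pi/23 = 0.8195
theta/2 = 0.4098
cos(theta/2) = 0.9172
F = 0.8413

0.8413


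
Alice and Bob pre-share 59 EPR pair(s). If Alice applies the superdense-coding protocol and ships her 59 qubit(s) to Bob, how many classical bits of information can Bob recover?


Superdense coding allows 2 classical bits per shared entangled pair.
59 pair(s) -> 2 * 59 = 118 classical bits

118


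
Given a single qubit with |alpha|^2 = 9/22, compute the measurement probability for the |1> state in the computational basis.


|alpha|^2 = 9/22 = 0.4091
|beta|^2 = 1 - 9/22 = 13/22 = 0.5909
P(|1>) = |beta|^2 = 0.5909

0.5909


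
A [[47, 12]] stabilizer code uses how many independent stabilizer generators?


For an [[n,k]] stabilizer code:
Number of stabilizer generators = n - k
= 47 - 12
= 35

35


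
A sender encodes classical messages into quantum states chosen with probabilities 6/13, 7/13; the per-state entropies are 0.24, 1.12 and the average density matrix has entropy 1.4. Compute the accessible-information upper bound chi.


chi = S(rho) - sum_i p_i * S(rho_i)
Weighted entropy = 6/13 * 0.24 + 7/13 * 1.12
= 0.7138
chi = 1.4 - 0.7138
= 0.6862

0.6862


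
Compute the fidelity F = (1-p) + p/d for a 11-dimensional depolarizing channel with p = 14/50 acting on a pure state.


F = (1-p) + p/d
= (1 - 0.2800) + 0.2800/11
= 0.7200 + 0.0255
= 0.7455

0.7455


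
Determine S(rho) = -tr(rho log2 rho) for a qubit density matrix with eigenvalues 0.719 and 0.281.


S = -p*log2(p) - (1-p)*log2(1-p)
p = 0.7190, 1-p = 0.2810
= -0.7190 * log2(0.7190) - 0.2810 * log2(0.2810)
= -(-0.3422) - (-0.5146)
= 0.8568

0.8568


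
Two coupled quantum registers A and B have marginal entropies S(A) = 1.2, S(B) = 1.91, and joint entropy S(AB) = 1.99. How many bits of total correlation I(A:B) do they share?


I(A:B) = S(A) + S(B) - S(AB)
= 1.2 + 1.91 - 1.99
= 1.1200

1.1200


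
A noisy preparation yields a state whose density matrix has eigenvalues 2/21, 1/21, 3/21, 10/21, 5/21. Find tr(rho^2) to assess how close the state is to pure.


tr(rho^2) = sum of eigenvalues squared
= (2/21)^2 + (1/21)^2 + (3/21)^2 + (10/21)^2 + (5/21)^2
= (4 + 1 + 9 + 100 + 25) / 441
= 139/441
= 0.3152

0.3152


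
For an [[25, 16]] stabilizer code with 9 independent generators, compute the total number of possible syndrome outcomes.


Each stabilizer generator gives a binary (+1 or -1) measurement outcome.
With 9 independent generators:
Total syndromes = 2^9
= 512

512


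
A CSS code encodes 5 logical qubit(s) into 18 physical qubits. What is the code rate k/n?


Code rate R = k/n
= 5/18
= 0.2778

0.2778


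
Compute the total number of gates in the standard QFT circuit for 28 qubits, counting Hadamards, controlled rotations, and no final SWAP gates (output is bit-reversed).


Hadamard gates: 28
Controlled rotations: n*(n-1)/2 = 28*27/2 = 378
SWAP gates: 0 (omitted)
Total = 28 + 378
= 406

406


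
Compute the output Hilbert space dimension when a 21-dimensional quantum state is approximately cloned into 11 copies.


Output space = H^(tensor 11) where dim(H) = 21
dim = 21^11
= 441 (after 2 factors)
= 9261 (after 3 factors)
= 194481 (after 4 factors)
= 4084101 (after 5 factors)
= 85766121 (after 6 factors)
= 1801088541 (after 7 factors)
= 37822859361 (after 8 factors)
= 794280046581 (after 9 factors)
= 16679880978201 (after 10 factors)
= 350277500542221 (after 11 factors)
= 350277500542221

350277500542221


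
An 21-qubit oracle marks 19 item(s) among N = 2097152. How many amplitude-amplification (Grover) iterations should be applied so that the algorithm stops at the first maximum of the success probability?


After j Grover iterations the success probability is P(j) = sin^2((2j+1)*theta), where sin(theta) = sqrt(k/N).
N = 2^21 = 2097152, k = 19
sin(theta) = sqrt(k/N) = 0.003009967775
theta = arcsin(sqrt(k/N)) = 0.00300997232 rad
P(j) reaches its first maximum when (2j+1)*theta is as close as possible to pi/2, i.e. j = round(pi/(4*theta) - 1/2).
pi/(4*theta) - 1/2 = 260.4320
(For comparison, the common estimate pi/4 * sqrt(N/k) = 260.9324; the exact maximiser is used here.)
Optimal iterations = 260

260


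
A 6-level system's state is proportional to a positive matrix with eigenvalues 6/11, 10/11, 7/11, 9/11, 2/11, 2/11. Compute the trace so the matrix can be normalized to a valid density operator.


tr(M) = sum of eigenvalues
= 6/11 + 10/11 + 7/11 + 9/11 + 2/11 + 2/11
= 36/11
= 3.2727

3.2727


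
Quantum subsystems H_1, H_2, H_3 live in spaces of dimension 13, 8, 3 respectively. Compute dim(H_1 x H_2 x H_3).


dim(H_1 x H_2 x H_3) = 13 * 8 * 3
= 104 * 3
= 312

312


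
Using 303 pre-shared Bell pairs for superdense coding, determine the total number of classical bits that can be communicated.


Superdense coding allows 2 classical bits per shared entangled pair.
303 pair(s) -> 2 * 303 = 606 classical bits

606


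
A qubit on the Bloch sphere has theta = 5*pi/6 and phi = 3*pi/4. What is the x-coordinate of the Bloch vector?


theta = 2.6180, phi = 2.3562
r_x = sin(theta)*cos(phi) = 0.5000 * -0.7071
r_x = -0.3536

-0.3536


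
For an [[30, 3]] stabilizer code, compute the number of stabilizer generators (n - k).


For an [[n,k]] stabilizer code:
Number of stabilizer generators = n - k
= 30 - 3
= 27

27


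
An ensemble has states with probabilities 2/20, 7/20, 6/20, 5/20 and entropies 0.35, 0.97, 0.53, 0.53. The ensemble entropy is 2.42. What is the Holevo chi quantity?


chi = S(rho) - sum_i p_i * S(rho_i)
Weighted entropy = 2/20 * 0.35 + 7/20 * 0.97 + 6/20 * 0.53 + 5/20 * 0.53
= 0.6660
chi = 2.42 - 0.6660
= 1.7540

1.7540


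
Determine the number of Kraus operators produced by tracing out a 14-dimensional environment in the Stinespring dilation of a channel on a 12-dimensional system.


Tracing out the environment in an orthonormal basis {|i>_E} gives Kraus operators K_i = <i|_E U |0>_E.
Number of Kraus operators = dim(H_env) = d_env
= 14

14


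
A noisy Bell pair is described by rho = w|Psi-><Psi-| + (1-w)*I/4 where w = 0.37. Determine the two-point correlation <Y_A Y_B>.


|Psi-> = (|01> - |10>)/sqrt(2)
For the pure Bell state, <Y_A Y_B> = -1 (Bell-state Pauli correlator).
The maximally-mixed part I/4 has tr(I/4 * P tensor P) = 0 for any traceless Pauli P.
So <Y_A Y_B>_rho = w * (-1) + (1 - w) * 0
= 0.37 * (-1)
= -0.3700

-0.3700


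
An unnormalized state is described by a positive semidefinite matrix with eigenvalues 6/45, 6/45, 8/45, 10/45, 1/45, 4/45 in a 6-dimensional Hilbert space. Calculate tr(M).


tr(M) = sum of eigenvalues
= 6/45 + 6/45 + 8/45 + 10/45 + 1/45 + 4/45
= 35/45
= 0.7778

0.7778


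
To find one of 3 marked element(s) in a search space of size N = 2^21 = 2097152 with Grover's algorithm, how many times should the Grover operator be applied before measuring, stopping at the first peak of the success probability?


After j Grover iterations the success probability is P(j) = sin^2((2j+1)*theta), where sin(theta) = sqrt(k/N).
N = 2^21 = 2097152, k = 3
sin(theta) = sqrt(k/N) = 0.001196039913
theta = arcsin(sqrt(k/N)) = 0.001196040199 rad
P(j) reaches its first maximum when (2j+1)*theta is as close as possible to pi/2, i.e. j = round(pi/(4*theta) - 1/2).
pi/(4*theta) - 1/2 = 656.1654
(For comparison, the common estimate pi/4 * sqrt(N/k) = 656.6655; the exact maximiser is used here.)
Optimal iterations = 656

656


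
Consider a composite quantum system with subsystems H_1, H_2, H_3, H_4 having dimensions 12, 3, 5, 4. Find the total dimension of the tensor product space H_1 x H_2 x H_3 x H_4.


dim(H_1 x H_2 x H_3 x H_4) = 12 * 3 * 5 * 4
= 36 * 5 * 4
= 180 * 4
= 720

720


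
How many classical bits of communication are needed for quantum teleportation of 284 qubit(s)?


Quantum teleportation requires 2 classical bits per qubit teleported.
284 qubit(s) -> 2 * 284 = 568 classical bits

568


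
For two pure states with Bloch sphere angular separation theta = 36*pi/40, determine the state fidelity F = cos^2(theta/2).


For states separated by angle theta on Bloch sphere:
F = cos^2(theta/2)
theta = 36*pi/40 = 2.8274
theta/2 = 1.4137
cos(theta/2) = 0.1564
F = 0.0245

0.0245


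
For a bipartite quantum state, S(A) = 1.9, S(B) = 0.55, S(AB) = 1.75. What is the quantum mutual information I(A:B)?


I(A:B) = S(A) + S(B) - S(AB)
= 1.9 + 0.55 - 1.75
= 0.7000

0.7000


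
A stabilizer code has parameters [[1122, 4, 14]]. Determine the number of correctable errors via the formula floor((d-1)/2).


Code parameters: [[1122, 4, 14]], distance d = 14.
Number of correctable errors = floor((d-1)/2)
= floor((14 - 1)/2)
= floor(13/2)
= 6

6


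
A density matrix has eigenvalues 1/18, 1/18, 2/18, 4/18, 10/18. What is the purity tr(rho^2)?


tr(rho^2) = sum of eigenvalues squared
= (1/18)^2 + (1/18)^2 + (2/18)^2 + (4/18)^2 + (10/18)^2
= (1 + 1 + 4 + 16 + 100) / 324
= 122/324
= 0.3765

0.3765


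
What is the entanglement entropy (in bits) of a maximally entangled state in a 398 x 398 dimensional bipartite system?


For a maximally entangled state in d x d:
S = log2(d) = log2(398)
= 8.6366

8.6366


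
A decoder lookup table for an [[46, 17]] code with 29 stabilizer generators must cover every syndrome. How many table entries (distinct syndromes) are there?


Each stabilizer generator gives a binary (+1 or -1) measurement outcome.
With 29 independent generators:
Total syndromes = 2^29
= 536870912

536870912


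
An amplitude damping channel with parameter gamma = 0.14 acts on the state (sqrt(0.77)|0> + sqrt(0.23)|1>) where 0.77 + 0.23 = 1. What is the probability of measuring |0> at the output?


For amplitude damping with parameter gamma on state sqrt(a)|0> + sqrt(b)|1>:
alpha^2 = 0.77, beta^2 = 0.23
P(|0>) = alpha^2 + gamma * beta^2
= 0.77 + 0.14 * 0.23
= 0.77 + 0.0322
= 0.8022

0.8022


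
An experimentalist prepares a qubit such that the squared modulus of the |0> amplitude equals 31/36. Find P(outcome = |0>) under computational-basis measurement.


|alpha|^2 = 31/36 = 0.8611
|beta|^2 = 1 - 31/36 = 5/36 = 0.1389
P(|0>) = |alpha|^2 = 0.8611

0.8611


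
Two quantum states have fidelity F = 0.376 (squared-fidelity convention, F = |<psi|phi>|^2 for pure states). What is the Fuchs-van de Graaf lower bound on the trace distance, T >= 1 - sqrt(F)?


Fuchs-van de Graaf (squared-fidelity convention): 1 - sqrt(F) <= T <= sqrt(1 - F).
Lower bound: T >= 1 - sqrt(F)
sqrt(F) = sqrt(0.376) = 0.6132
T >= 1 - 0.6132
T >= 0.3868

0.3868


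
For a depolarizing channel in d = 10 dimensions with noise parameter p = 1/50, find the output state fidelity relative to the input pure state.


F = (1-p) + p/d
= (1 - 0.0200) + 0.0200/10
= 0.9800 + 0.0020
= 0.9820

0.9820


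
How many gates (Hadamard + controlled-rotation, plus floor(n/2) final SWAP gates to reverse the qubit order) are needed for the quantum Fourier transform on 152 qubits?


Hadamard gates: 152
Controlled rotations: n*(n-1)/2 = 152*151/2 = 11476
SWAP gates: floor(n/2) = floor(152/2) = 76
Total = 152 + 11476 + 76
= 11704

11704


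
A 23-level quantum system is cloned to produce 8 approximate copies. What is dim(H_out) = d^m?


Output space = H^(tensor 8) where dim(H) = 23
dim = 23^8
= 529 (after 2 factors)
= 12167 (after 3 factors)
= 279841 (after 4 factors)
= 6436343 (after 5 factors)
= 148035889 (after 6 factors)
= 3404825447 (after 7 factors)
= 78310985281 (after 8 factors)
= 78310985281

78310985281


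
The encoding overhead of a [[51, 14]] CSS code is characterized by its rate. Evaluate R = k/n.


Code rate R = k/n
= 14/51
= 0.2745

0.2745


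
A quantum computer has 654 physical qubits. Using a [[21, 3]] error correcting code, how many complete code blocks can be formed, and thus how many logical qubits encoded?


Each code block uses 21 physical qubits for 3 logical qubit(s).
Number of complete blocks = floor(654 / 21) = 31
Logical qubits = 31 * 3
= 93

93


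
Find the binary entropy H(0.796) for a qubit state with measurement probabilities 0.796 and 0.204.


S = -p*log2(p) - (1-p)*log2(1-p)
p = 0.7960, 1-p = 0.2040
= -0.7960 * log2(0.7960) - 0.2040 * log2(0.2040)
= -(-0.2620) - (-0.4678)
= 0.7299

0.7299


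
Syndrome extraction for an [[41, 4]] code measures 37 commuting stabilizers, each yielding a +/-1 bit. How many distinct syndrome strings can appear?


Each stabilizer generator gives a binary (+1 or -1) measurement outcome.
With 37 independent generators:
Total syndromes = 2^37
= 137438953472

137438953472


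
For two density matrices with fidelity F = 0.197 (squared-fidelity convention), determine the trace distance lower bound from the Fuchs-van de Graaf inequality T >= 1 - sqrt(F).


Fuchs-van de Graaf (squared-fidelity convention): 1 - sqrt(F) <= T <= sqrt(1 - F).
Lower bound: T >= 1 - sqrt(F)
sqrt(F) = sqrt(0.197) = 0.4438
T >= 1 - 0.4438
T >= 0.5562

0.5562


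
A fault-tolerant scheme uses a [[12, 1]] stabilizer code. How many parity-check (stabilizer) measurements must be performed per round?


For an [[n,k]] stabilizer code:
Number of stabilizer generators = n - k
= 12 - 1
= 11

11


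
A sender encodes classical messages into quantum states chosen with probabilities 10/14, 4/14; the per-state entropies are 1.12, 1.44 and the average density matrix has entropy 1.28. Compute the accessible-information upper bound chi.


chi = S(rho) - sum_i p_i * S(rho_i)
Weighted entropy = 10/14 * 1.12 + 4/14 * 1.44
= 1.2114
chi = 1.28 - 1.2114
= 0.0686

0.0686


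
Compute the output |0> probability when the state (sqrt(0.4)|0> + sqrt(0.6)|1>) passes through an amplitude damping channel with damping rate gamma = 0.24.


For amplitude damping with parameter gamma on state sqrt(a)|0> + sqrt(b)|1>:
alpha^2 = 0.4, beta^2 = 0.6
P(|0>) = alpha^2 + gamma * beta^2
= 0.4 + 0.24 * 0.6
= 0.4 + 0.1440
= 0.5440

0.5440


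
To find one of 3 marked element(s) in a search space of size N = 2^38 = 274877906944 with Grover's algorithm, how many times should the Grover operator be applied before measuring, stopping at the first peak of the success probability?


After j Grover iterations the success probability is P(j) = sin^2((2j+1)*theta), where sin(theta) = sqrt(k/N).
N = 2^38 = 274877906944, k = 3
sin(theta) = sqrt(k/N) = 3.30362474e-06
theta = arcsin(sqrt(k/N)) = 3.30362474e-06 rad
P(j) reaches its first maximum when (2j+1)*theta is as close as possible to pi/2, i.e. j = round(pi/(4*theta) - 1/2).
pi/(4*theta) - 1/2 = 237737.8103
(For comparison, the common estimate pi/4 * sqrt(N/k) = 237738.3103; the exact maximiser is used here.)
Optimal iterations = 237738

237738


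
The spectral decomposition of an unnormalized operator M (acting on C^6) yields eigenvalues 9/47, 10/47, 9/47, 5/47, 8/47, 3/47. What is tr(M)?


tr(M) = sum of eigenvalues
= 9/47 + 10/47 + 9/47 + 5/47 + 8/47 + 3/47
= 44/47
= 0.9362

0.9362


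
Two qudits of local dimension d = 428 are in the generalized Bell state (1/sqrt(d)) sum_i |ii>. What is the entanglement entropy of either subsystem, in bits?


For a maximally entangled state in d x d:
S = log2(d) = log2(428)
= 8.7415

8.7415


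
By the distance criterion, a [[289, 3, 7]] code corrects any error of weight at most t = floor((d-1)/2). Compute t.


Code parameters: [[289, 3, 7]], distance d = 7.
Number of correctable errors = floor((d-1)/2)
= floor((7 - 1)/2)
= floor(6/2)
= 3

3


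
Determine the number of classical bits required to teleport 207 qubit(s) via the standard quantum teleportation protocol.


Quantum teleportation requires 2 classical bits per qubit teleported.
207 qubit(s) -> 2 * 207 = 414 classical bits

414


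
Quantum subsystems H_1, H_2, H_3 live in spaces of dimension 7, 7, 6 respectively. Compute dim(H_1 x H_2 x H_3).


dim(H_1 x H_2 x H_3) = 7 * 7 * 6
= 49 * 6
= 294

294


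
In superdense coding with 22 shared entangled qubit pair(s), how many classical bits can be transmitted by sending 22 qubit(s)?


Superdense coding allows 2 classical bits per shared entangled pair.
22 pair(s) -> 2 * 22 = 44 classical bits

44


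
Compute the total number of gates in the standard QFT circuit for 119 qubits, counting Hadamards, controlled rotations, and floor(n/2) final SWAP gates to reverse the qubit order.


Hadamard gates: 119
Controlled rotations: n*(n-1)/2 = 119*118/2 = 7021
SWAP gates: floor(n/2) = floor(119/2) = 59
Total = 119 + 7021 + 59
= 7199

7199


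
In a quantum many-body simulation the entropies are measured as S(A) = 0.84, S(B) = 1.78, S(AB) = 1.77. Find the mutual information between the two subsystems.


I(A:B) = S(A) + S(B) - S(AB)
= 0.84 + 1.78 - 1.77
= 0.8500

0.8500


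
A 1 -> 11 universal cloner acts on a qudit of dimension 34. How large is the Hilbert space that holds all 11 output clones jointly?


Output space = H^(tensor 11) where dim(H) = 34
dim = 34^11
= 1156 (after 2 factors)
= 39304 (after 3 factors)
= 1336336 (after 4 factors)
= 45435424 (after 5 factors)
= 1544804416 (after 6 factors)
= 52523350144 (after 7 factors)
= 1785793904896 (after 8 factors)
= 60716992766464 (after 9 factors)
= 2064377754059776 (after 10 factors)
= 70188843638032384 (after 11 factors)
= 70188843638032384

70188843638032384


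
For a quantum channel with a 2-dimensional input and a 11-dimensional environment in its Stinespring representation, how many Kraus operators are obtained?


Tracing out the environment in an orthonormal basis {|i>_E} gives Kraus operators K_i = <i|_E U |0>_E.
Number of Kraus operators = dim(H_env) = d_env
= 11

11
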